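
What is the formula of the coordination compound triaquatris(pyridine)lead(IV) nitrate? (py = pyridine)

Ligands: 3 pyridine (py, neutral), 3 aqua (H2O, neutral). Ligand charge sum = 0.
With Pb in oxidation state +4, the complex ion is [Pb...]^4+.
Charge balance with nitrate (-1) requires 1 complex ion per 4 nitrate.

[Pb(H2O)3(py)3](NO3)4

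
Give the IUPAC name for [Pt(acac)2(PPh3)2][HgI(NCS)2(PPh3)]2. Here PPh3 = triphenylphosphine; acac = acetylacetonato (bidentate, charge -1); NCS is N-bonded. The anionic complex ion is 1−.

The complex anion is given as 1−; its ligand charges sum to -3, so Hg = +2.
With 2 anions per cation, the cation must be 2×1 = 2+.
Cation: ligand charges sum to -2; for the ion to be 2+, Pt = +4.

bis(acetylacetonato)bis(triphenylphosphine)platinum(IV) iododiisothiocyanato(triphenylphosphine)mercurate(II)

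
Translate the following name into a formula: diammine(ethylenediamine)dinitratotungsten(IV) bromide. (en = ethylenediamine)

Ligands: 2 ammine (NH3, neutral), 2 nitrato (NO3, -1), 1 ethylenediamine (en, neutral). Ligand charge sum = -2.
With W in oxidation state +4, the complex ion is [W...]^2+.
Charge balance with bromide (-1) requires 1 complex ion per 2 bromide.

[W(en)(NH3)2(NO3)2]Br2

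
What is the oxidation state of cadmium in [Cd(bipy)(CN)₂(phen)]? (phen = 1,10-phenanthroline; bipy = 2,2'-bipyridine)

No counter-ion: the bracketed complex is neutral.
Ligand charges: 1×phen neutral; 1×bipy neutral; 2×CN = -2; sum -2.
Cd + (-2) = 0 ⇒ Cd is +2.

+2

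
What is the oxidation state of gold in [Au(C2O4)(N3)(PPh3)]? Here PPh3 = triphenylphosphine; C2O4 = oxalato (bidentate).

+3

No counter-ion: the bracketed complex is neutral.
Ligand charges: 1×N3 = -1; 1×PPh3 neutral; 1×C2O4 = -2; sum -3.
Au + (-3) = 0 ⇒ Au is +3.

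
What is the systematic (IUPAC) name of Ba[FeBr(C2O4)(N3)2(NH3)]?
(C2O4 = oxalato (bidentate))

The 1 barium counter-ion carries a total charge of +2, so each complex ion is 2−.
Ligand charges: 1×bromo (-1 each), 1×ammine (neutral), 2×azido (-1 each), 1×oxalato (-2 each); total -5. So Fe + (-5) = 2−, giving Fe = +3.
Ligands are named alphabetically: ammine before azido before bromo before oxalato.
The complex ion is anionic, so iron takes the -ate form ferrate(III).

barium amminediazidobromooxalatoferrate(III)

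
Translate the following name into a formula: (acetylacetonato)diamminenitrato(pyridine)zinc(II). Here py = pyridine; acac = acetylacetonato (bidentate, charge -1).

Ligands: 2 ammine (NH3, neutral), 1 pyridine (py, neutral), 1 nitrato (NO3, -1), 1 acetylacetonato (acac, -1). Ligand charge sum = -2.
With Zn in oxidation state +2, the complex ion is [Zn...].

[Zn(acac)(NH3)2(NO3)(py)]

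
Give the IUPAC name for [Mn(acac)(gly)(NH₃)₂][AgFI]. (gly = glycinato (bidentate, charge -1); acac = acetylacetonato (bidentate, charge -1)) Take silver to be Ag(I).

(acetylacetonato)diammine(glycinato)manganese(III) fluoroiodoargentate(I)

Both ions are complex: the cation is named first with the plain metal name, the anion second with the -ate form; each ion's ligands are alphabetised independently.
Ag is given as +1; the anion's ligand charges sum to -2, so the complex anion is 1−.
A 1:1 salt means the cation carries the equal and opposite charge, 1+.
Cation: ligand charges sum to -2; for the ion to be 1+, Mn = +3.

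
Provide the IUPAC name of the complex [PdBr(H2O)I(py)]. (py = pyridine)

There is no counter-ion, so the complex is neutral overall.
Ligand charges: 1×pyridine (neutral), 1×bromo (-1 each), 1×iodo (-1 each), 1×aqua (neutral); total -2. So Pd + (-2) = 0, giving Pd = +2.
Ligands are named alphabetically: aqua before bromo before iodo before pyridine.

aquabromoiodo(pyridine)palladium(II)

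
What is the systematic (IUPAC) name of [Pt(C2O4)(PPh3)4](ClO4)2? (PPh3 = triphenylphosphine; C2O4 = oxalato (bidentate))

The 2 perchlorate counter-ions carry a total charge of -2, so each complex ion is 2+.
Ligand charges: 4×triphenylphosphine (neutral), 1×oxalato (-2 each); total -2. So Pt + (-2) = 2+, giving Pt = +4.
Ligands are named alphabetically: oxalato before triphenylphosphine.

oxalatotetrakis(triphenylphosphine)platinum(IV) perchlorate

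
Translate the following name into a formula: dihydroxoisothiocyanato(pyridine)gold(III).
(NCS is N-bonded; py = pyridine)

Ligands: 1 isothiocyanato (NCS, -1), 2 hydroxo (OH, -1), 1 pyridine (py, neutral). Ligand charge sum = -3.
With Au in oxidation state +3, the complex ion is [Au...].

[Au(NCS)(OH)2(py)]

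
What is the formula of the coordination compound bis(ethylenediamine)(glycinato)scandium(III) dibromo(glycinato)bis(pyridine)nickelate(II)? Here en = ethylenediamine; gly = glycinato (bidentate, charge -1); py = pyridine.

Cation [Sc…]: ligand charges -1, Sc(III) ⇒ ion charge 2+.
Anion [Ni…]: ligand charges -3, Ni(II) ⇒ ion charge 1−.

[Sc(en)2(gly)][NiBr2(gly)(py)2]2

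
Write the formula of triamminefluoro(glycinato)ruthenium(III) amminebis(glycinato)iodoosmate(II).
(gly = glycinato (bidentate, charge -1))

[RuF(gly)(NH3)3][Os(gly)2I(NH3)]

Cation [Ru…]: ligand charges -2, Ru(III) ⇒ ion charge 1+.
Anion [Os…]: ligand charges -3, Os(II) ⇒ ion charge 1−.
One 1+ cation balances one 1− anion.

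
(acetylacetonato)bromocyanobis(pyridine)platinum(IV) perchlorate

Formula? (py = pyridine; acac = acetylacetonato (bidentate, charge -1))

[Pt(acac)Br(CN)(py)2]ClO4

Ligands: 2 pyridine (py, neutral), 1 bromo (Br, -1), 1 acetylacetonato (acac, -1), 1 cyano (CN, -1). Ligand charge sum = -3.
With Pt in oxidation state +4, the complex ion is [Pt...]^1+.
Charge balance with perchlorate (-1) requires 1 complex ion per 1 perchlorate.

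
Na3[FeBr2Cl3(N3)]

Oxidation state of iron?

+3

3 sodium outside the brackets (+1 each) → the complex ion is 3−.
Ligand charges: 1×N3 = -1; 3×Cl = -3; 2×Br = -2; sum -6.
Fe + (-6) = 3− ⇒ Fe is +3.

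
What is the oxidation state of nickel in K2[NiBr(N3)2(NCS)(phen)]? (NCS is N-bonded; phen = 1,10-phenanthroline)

2 potassium outside the brackets (+1 each) → the complex ion is 2−.
Ligand charges: 1×NCS = -1; 1×phen neutral; 2×N3 = -2; 1×Br = -1; sum -4.
Ni + (-4) = 2− ⇒ Ni is +2.

+2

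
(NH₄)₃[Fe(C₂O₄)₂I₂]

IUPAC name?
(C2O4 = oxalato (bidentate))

The 3 ammonium counter-ions carry a total charge of +3, so each complex ion is 3−.
Ligand charges: 2×oxalato (-2 each), 2×iodo (-1 each); total -6. So Fe + (-6) = 3−, giving Fe = +3.
The complex ion is anionic, so iron takes the -ate form ferrate(III).

ammonium diiododioxalatoferrate(III)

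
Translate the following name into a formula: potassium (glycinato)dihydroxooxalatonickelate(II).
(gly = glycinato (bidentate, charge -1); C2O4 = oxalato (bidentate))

Ligands: 1 glycinato (gly, -1), 1 oxalato (C2O4, -2), 2 hydroxo (OH, -1). Ligand charge sum = -5.
Charge balance with potassium (+1) requires 1 complex ion per 3 potassium.

K3[Ni(C2O4)(gly)(OH)2]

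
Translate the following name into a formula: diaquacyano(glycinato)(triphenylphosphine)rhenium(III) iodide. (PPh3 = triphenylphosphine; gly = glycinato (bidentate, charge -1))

[Re(CN)(gly)(H2O)2(PPh3)]I

Ligands: 1 cyano (CN, -1), 1 triphenylphosphine (PPh3, neutral), 1 glycinato (gly, -1), 2 aqua (H2O, neutral). Ligand charge sum = -2.
With Re in oxidation state +3, the complex ion is [Re...]^1+.
Charge balance with iodide (-1) requires 1 complex ion per 1 iodide.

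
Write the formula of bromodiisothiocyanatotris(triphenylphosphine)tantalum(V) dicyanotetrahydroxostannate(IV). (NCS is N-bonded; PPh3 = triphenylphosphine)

[TaBr(NCS)2(PPh3)3][Sn(CN)2(OH)4]

Cation [Ta…]: ligand charges -3, Ta(V) ⇒ ion charge 2+.
Anion [Sn…]: ligand charges -6, Sn(IV) ⇒ ion charge 2−.
One 2+ cation balances one 2− anion.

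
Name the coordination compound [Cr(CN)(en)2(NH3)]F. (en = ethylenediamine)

The 1 fluoride counter-ion carries a total charge of -1, so each complex ion is 1+.
Ligand charges: 1×ammine (neutral), 1×cyano (-1 each), 2×ethylenediamine (neutral); total -1. So Cr + (-1) = 1+, giving Cr = +2.
Ligands are named alphabetically: ammine before cyano before ethylenediamine.

amminecyanobis(ethylenediamine)chromium(II) fluoride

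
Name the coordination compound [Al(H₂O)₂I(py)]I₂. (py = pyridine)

diaquaiodo(pyridine)aluminium(III) iodide

The 2 iodide counter-ions carry a total charge of -2, so each complex ion is 2+.
Ligand charges: 1×pyridine (neutral), 1×iodo (-1 each), 2×aqua (neutral); total -1. So Al + (-1) = 2+, giving Al = +3.
Ligands are named alphabetically: aqua before iodo before pyridine.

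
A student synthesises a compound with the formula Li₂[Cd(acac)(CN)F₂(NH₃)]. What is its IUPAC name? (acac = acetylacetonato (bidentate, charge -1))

The 2 lithium counter-ions carry a total charge of +2, so each complex ion is 2−.
Ligand charges: 2×fluoro (-1 each), 1×acetylacetonato (-1 each), 1×ammine (neutral), 1×cyano (-1 each); total -4. So Cd + (-4) = 2−, giving Cd = +2.
The complex ion is anionic, so cadmium takes the -ate form cadmate(II).

lithium (acetylacetonato)amminecyanodifluorocadmate(II)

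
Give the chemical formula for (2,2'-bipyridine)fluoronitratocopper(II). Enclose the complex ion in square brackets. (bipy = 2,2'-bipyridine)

[Cu(bipy)F(NO3)]

Ligands: 1 2,2'-bipyridine (bipy, neutral), 1 nitrato (NO3, -1), 1 fluoro (F, -1). Ligand charge sum = -2.
With Cu in oxidation state +2, the complex ion is [Cu...].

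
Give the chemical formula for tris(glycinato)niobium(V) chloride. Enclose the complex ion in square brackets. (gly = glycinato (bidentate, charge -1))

[Nb(gly)3]Cl2

Ligands: 3 glycinato (gly, -1). Ligand charge sum = -3.
With Nb in oxidation state +5, the complex ion is [Nb...]^2+.
Charge balance with chloride (-1) requires 1 complex ion per 2 chloride.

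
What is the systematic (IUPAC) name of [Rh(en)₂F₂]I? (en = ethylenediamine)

bis(ethylenediamine)difluororhodium(III) iodide

The 1 iodide counter-ion carries a total charge of -1, so each complex ion is 1+.
Ligand charges: 2×ethylenediamine (neutral), 2×fluoro (-1 each); total -2. So Rh + (-2) = 1+, giving Rh = +3.
Ligands are named alphabetically: ethylenediamine before fluoro.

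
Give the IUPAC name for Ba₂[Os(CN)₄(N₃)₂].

barium diazidotetracyanoosmate(II)

The 2 barium counter-ions carry a total charge of +4, so each complex ion is 4−.
Ligand charges: 2×azido (-1 each), 4×cyano (-1 each); total -6. So Os + (-6) = 4−, giving Os = +2.
Ligands are named alphabetically: azido before cyano.
The complex ion is anionic, so osmium takes the -ate form osmate(II).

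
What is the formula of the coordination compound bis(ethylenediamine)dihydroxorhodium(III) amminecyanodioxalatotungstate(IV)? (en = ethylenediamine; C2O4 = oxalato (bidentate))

[Rh(en)2(OH)2][W(C2O4)2(CN)(NH3)]

Cation [Rh…]: ligand charges -2, Rh(III) ⇒ ion charge 1+.
Anion [W…]: ligand charges -5, W(IV) ⇒ ion charge 1−.
One 1+ cation balances one 1− anion.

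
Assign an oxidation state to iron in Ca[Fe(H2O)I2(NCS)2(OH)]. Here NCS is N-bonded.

1 calcium outside the brackets (+2 each) → the complex ion is 2−.
Ligand charges: 2×NCS = -2; 1×OH = -1; 2×I = -2; 1×H2O neutral; sum -5.
Fe + (-5) = 2− ⇒ Fe is +3.

+3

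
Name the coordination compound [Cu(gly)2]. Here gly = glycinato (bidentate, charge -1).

bis(glycinato)copper(II)

There is no counter-ion, so the complex is neutral overall.
Ligand charges: 2×glycinato (-1 each); total -2. So Cu + (-2) = 0, giving Cu = +2.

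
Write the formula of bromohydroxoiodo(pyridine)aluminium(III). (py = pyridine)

Ligands: 1 hydroxo (OH, -1), 1 bromo (Br, -1), 1 iodo (I, -1), 1 pyridine (py, neutral). Ligand charge sum = -3.
With Al in oxidation state +3, the complex ion is [Al...].

[AlBrI(OH)(py)]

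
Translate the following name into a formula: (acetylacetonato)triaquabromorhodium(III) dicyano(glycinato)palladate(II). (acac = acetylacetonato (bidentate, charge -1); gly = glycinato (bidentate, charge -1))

[Rh(acac)Br(H2O)3][Pd(CN)2(gly)]

Cation [Rh…]: ligand charges -2, Rh(III) ⇒ ion charge 1+.
Anion [Pd…]: ligand charges -3, Pd(II) ⇒ ion charge 1−.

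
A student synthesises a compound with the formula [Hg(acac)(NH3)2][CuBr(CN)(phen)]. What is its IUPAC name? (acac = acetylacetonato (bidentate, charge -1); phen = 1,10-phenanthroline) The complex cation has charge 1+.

Both ions are complex: the cation is named first with the plain metal name, the anion second with the -ate form; each ion's ligands are alphabetised independently.
The complex cation is given as 1+; its ligand charges sum to -1, so Hg = +2.
A 1:1 salt means the anion carries the equal and opposite charge, 1−.
Anion: ligand charges sum to -2; for the ion to be 1−, Cu = +1.

(acetylacetonato)diamminemercury(II) bromocyano(1,10-phenanthroline)cuprate(I)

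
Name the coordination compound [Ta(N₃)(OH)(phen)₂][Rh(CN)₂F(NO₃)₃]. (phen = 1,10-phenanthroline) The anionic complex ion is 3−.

azidohydroxobis(1,10-phenanthroline)tantalum(V) dicyanofluorotrinitratorhodate(III)

Both ions are complex: the cation is named first with the plain metal name, the anion second with the -ate form; each ion's ligands are alphabetised independently.
The complex anion is given as 3−; its ligand charges sum to -6, so Rh = +3.
A 1:1 salt means the cation carries the equal and opposite charge, 3+.
Cation: ligand charges sum to -2; for the ion to be 3+, Ta = +5.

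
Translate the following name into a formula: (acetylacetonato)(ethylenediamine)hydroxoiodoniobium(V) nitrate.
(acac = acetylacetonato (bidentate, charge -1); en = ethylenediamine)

Ligands: 1 acetylacetonato (acac, -1), 1 iodo (I, -1), 1 ethylenediamine (en, neutral), 1 hydroxo (OH, -1). Ligand charge sum = -3.
With Nb in oxidation state +5, the complex ion is [Nb...]^2+.
Charge balance with nitrate (-1) requires 1 complex ion per 2 nitrate.

[Nb(acac)(en)I(OH)](NO3)2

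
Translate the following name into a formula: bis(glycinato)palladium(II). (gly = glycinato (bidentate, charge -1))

[Pd(gly)2]

Ligands: 2 glycinato (gly, -1). Ligand charge sum = -2.
With Pd in oxidation state +2, the complex ion is [Pd...].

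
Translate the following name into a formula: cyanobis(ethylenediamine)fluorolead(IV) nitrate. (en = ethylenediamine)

[Pb(CN)(en)2F](NO3)2

Ligands: 1 cyano (CN, -1), 2 ethylenediamine (en, neutral), 1 fluoro (F, -1). Ligand charge sum = -2.
Charge balance with nitrate (-1) requires 1 complex ion per 2 nitrate.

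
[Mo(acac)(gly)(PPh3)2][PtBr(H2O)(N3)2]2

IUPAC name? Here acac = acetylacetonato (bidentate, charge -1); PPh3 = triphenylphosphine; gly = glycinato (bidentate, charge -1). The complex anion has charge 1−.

The complex anion is given as 1−; its ligand charges sum to -3, so Pt = +2.
With 2 anions per cation, the cation must be 2×1 = 2+.
Cation: ligand charges sum to -2; for the ion to be 2+, Mo = +4.

(acetylacetonato)(glycinato)bis(triphenylphosphine)molybdenum(IV) aquadiazidobromoplatinate(II)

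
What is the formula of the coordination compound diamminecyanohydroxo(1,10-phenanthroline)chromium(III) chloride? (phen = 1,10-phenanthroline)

[Cr(CN)(NH3)2(OH)(phen)]Cl

Ligands: 1 cyano (CN, -1), 2 ammine (NH3, neutral), 1 1,10-phenanthroline (phen, neutral), 1 hydroxo (OH, -1). Ligand charge sum = -2.
Charge balance with chloride (-1) requires 1 complex ion per 1 chloride.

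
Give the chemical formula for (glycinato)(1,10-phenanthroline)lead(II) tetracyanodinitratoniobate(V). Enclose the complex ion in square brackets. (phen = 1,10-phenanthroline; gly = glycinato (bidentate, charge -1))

[Pb(gly)(phen)][Nb(CN)4(NO3)2]

Cation [Pb…]: ligand charges -1, Pb(II) ⇒ ion charge 1+.
Anion [Nb…]: ligand charges -6, Nb(V) ⇒ ion charge 1−.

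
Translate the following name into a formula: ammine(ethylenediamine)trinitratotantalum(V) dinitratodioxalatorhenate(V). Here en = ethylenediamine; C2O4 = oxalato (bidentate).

[Ta(en)(NH3)(NO3)3][Re(C2O4)2(NO3)2]2

Cation [Ta…]: ligand charges -3, Ta(V) ⇒ ion charge 2+.
Anion [Re…]: ligand charges -6, Re(V) ⇒ ion charge 1−.
One 2+ cation requires 2 of the 1− anion.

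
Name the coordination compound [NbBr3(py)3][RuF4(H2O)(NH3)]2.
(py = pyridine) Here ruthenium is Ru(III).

tribromotris(pyridine)niobium(V) ammineaquatetrafluororuthenate(III)

Both ions are complex: the cation is named first with the plain metal name, the anion second with the -ate form; each ion's ligands are alphabetised independently.
Ru is given as +3; the anion's ligand charges sum to -4, so the complex anion is 1−.
With 2 anions per cation, the cation must be 2×1 = 2+.
Cation: ligand charges sum to -3; for the ion to be 2+, Nb = +5.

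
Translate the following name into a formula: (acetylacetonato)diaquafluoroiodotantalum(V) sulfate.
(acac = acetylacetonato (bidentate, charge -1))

Ligands: 2 aqua (H2O, neutral), 1 acetylacetonato (acac, -1), 1 iodo (I, -1), 1 fluoro (F, -1). Ligand charge sum = -3.
Charge balance with sulfate (-2) requires 1 complex ion per 1 sulfate.

[Ta(acac)F(H2O)2I]SO4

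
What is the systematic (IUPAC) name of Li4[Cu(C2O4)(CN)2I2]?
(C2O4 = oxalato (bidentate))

lithium dicyanodiiodooxalatocuprate(II)

The 4 lithium counter-ions carry a total charge of +4, so each complex ion is 4−.
Ligand charges: 2×cyano (-1 each), 2×iodo (-1 each), 1×oxalato (-2 each); total -6. So Cu + (-6) = 4−, giving Cu = +2.
Ligands are named alphabetically: cyano before iodo before oxalato.
The complex ion is anionic, so copper takes the -ate form cuprate(II).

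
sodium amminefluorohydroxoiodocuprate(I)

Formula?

Na2[CuFI(NH3)(OH)]

Ligands: 1 ammine (NH3, neutral), 1 iodo (I, -1), 1 hydroxo (OH, -1), 1 fluoro (F, -1). Ligand charge sum = -3.
Charge balance with sodium (+1) requires 1 complex ion per 2 sodium.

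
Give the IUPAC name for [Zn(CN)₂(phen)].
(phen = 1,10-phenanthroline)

There is no counter-ion, so the complex is neutral overall.
Ligand charges: 1×1,10-phenanthroline (neutral), 2×cyano (-1 each); total -2. So Zn + (-2) = 0, giving Zn = +2.
Ligands are named alphabetically: cyano before phenanthroline.

dicyano(1,10-phenanthroline)zinc(II)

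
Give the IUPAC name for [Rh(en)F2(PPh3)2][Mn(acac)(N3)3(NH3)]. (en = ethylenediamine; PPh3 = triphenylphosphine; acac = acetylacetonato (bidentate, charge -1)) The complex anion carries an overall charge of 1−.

(ethylenediamine)difluorobis(triphenylphosphine)rhodium(III) (acetylacetonato)amminetriazidomanganate(III)

The complex anion is given as 1−; its ligand charges sum to -4, so Mn = +3.
A 1:1 salt means the cation carries the equal and opposite charge, 1+.
Cation: ligand charges sum to -2; for the ion to be 1+, Rh = +3.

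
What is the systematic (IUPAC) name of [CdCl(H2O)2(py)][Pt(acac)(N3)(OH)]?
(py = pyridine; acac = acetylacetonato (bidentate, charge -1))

diaquachloro(pyridine)cadmium(II) (acetylacetonato)azidohydroxoplatinate(II)

Cadmium is always +2 in its complexes; the cation's ligand charges sum to -1, so the complex cation is 1+.
A 1:1 salt means the anion carries the equal and opposite charge, 1−.
Anion: ligand charges sum to -3; for the ion to be 1−, Pt = +2.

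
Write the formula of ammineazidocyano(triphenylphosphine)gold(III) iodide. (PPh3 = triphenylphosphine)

[Au(CN)(N3)(NH3)(PPh3)]I

Ligands: 1 ammine (NH3, neutral), 1 azido (N3, -1), 1 triphenylphosphine (PPh3, neutral), 1 cyano (CN, -1). Ligand charge sum = -2.
With Au in oxidation state +3, the complex ion is [Au...]^1+.
Charge balance with iodide (-1) requires 1 complex ion per 1 iodide.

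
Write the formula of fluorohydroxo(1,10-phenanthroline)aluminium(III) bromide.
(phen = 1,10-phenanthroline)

Ligands: 1 fluoro (F, -1), 1 hydroxo (OH, -1), 1 1,10-phenanthroline (phen, neutral). Ligand charge sum = -2.
With Al in oxidation state +3, the complex ion is [Al...]^1+.
Charge balance with bromide (-1) requires 1 complex ion per 1 bromide.

[AlF(OH)(phen)]Br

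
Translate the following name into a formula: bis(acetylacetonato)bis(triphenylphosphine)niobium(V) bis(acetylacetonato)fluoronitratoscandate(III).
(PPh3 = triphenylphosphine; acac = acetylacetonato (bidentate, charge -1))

Cation [Nb…]: ligand charges -2, Nb(V) ⇒ ion charge 3+.
Anion [Sc…]: ligand charges -4, Sc(III) ⇒ ion charge 1−.

[Nb(acac)2(PPh3)2][Sc(acac)2F(NO3)]3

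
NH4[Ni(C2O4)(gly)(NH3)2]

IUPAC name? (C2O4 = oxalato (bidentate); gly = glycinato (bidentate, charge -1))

ammonium diammine(glycinato)oxalatonickelate(II)

The 1 ammonium counter-ion carries a total charge of +1, so each complex ion is 1−.
Ligand charges: 1×oxalato (-2 each), 1×glycinato (-1 each), 2×ammine (neutral); total -3. So Ni + (-3) = 1−, giving Ni = +2.
Ligands are named alphabetically: ammine before glycinato before oxalato.
The complex ion is anionic, so nickel takes the -ate form nickelate(II).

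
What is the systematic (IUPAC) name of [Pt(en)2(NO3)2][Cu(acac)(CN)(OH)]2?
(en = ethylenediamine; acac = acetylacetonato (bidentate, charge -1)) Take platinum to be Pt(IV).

Both ions are complex: the cation is named first with the plain metal name, the anion second with the -ate form; each ion's ligands are alphabetised independently.
Pt is given as +4; the cation's ligand charges sum to -2, so the complex cation is 2+.
With 2 anions per cation, each anion must be 2/2 = 1−.
Anion: ligand charges sum to -3; for the ion to be 1−, Cu = +2.

bis(ethylenediamine)dinitratoplatinum(IV) (acetylacetonato)cyanohydroxocuprate(II)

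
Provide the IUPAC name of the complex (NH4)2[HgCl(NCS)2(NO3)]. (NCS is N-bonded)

ammonium chlorodiisothiocyanatonitratomercurate(II)

The 2 ammonium counter-ions carry a total charge of +2, so each complex ion is 2−.
Ligand charges: 1×nitrato (-1 each), 1×chloro (-1 each), 2×isothiocyanato (-1 each); total -4. So Hg + (-4) = 2−, giving Hg = +2.
Ligands are named alphabetically: chloro before isothiocyanato before nitrato.
The complex ion is anionic, so mercury takes the -ate form mercurate(II).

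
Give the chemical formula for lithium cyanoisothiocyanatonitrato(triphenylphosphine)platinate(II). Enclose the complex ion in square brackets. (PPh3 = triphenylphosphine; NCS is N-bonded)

Ligands: 1 triphenylphosphine (PPh3, neutral), 1 isothiocyanato (NCS, -1), 1 cyano (CN, -1), 1 nitrato (NO3, -1). Ligand charge sum = -3.
Charge balance with lithium (+1) requires 1 complex ion per 1 lithium.

Li[Pt(CN)(NCS)(NO3)(PPh3)]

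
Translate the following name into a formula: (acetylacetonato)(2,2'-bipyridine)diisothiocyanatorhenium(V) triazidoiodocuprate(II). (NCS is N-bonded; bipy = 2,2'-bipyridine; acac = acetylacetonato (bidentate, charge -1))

[Re(acac)(bipy)(NCS)2][CuI(N3)3]

Cation [Re…]: ligand charges -3, Re(V) ⇒ ion charge 2+.
Anion [Cu…]: ligand charges -4, Cu(II) ⇒ ion charge 2−.
One 2+ cation balances one 2− anion.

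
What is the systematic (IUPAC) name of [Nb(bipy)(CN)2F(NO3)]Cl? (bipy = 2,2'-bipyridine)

The 1 chloride counter-ion carries a total charge of -1, so each complex ion is 1+.
Ligand charges: 1×fluoro (-1 each), 1×2,2'-bipyridine (neutral), 2×cyano (-1 each), 1×nitrato (-1 each); total -4. So Nb + (-4) = 1+, giving Nb = +5.
Ligands are named alphabetically: bipyridine before cyano before fluoro before nitrato.

(2,2'-bipyridine)dicyanofluoronitratoniobium(V) chloride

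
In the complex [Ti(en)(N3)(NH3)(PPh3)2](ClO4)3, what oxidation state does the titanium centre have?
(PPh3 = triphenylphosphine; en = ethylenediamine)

3 perchlorate outside the brackets (-1 each) → the complex ion is 3+.
Ligand charges: 2×PPh3 neutral; 1×N3 = -1; 1×en neutral; 1×NH3 neutral; sum -1.
Ti + (-1) = 3+ ⇒ Ti is +4.

+4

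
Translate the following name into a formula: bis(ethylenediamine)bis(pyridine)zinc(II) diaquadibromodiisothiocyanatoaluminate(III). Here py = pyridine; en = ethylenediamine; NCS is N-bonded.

Cation [Zn…]: ligand charges 0, Zn(II) ⇒ ion charge 2+.
Anion [Al…]: ligand charges -4, Al(III) ⇒ ion charge 1−.

[Zn(en)2(py)2][AlBr2(H2O)2(NCS)2]2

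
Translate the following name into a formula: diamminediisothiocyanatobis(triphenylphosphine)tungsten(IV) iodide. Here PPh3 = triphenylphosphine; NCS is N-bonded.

[W(NCS)2(NH3)2(PPh3)2]I2

Ligands: 2 triphenylphosphine (PPh3, neutral), 2 isothiocyanato (NCS, -1), 2 ammine (NH3, neutral). Ligand charge sum = -2.
Charge balance with iodide (-1) requires 1 complex ion per 2 iodide.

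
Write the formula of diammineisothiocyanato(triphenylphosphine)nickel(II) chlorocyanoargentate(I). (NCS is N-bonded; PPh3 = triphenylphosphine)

Cation [Ni…]: ligand charges -1, Ni(II) ⇒ ion charge 1+.
Anion [Ag…]: ligand charges -2, Ag(I) ⇒ ion charge 1−.
One 1+ cation balances one 1− anion.

[Ni(NCS)(NH3)2(PPh3)][AgCl(CN)]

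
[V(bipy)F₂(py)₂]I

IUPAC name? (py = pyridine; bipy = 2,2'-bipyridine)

(2,2'-bipyridine)difluorobis(pyridine)vanadium(III) iodide

The 1 iodide counter-ion carries a total charge of -1, so each complex ion is 1+.
Ligand charges: 2×pyridine (neutral), 1×2,2'-bipyridine (neutral), 2×fluoro (-1 each); total -2. So V + (-2) = 1+, giving V = +3.
Ligands are named alphabetically: bipyridine before fluoro before pyridine.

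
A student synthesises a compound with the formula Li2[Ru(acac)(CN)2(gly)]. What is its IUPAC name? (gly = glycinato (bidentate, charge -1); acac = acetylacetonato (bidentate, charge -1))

The 2 lithium counter-ions carry a total charge of +2, so each complex ion is 2−.
Ligand charges: 2×cyano (-1 each), 1×glycinato (-1 each), 1×acetylacetonato (-1 each); total -4. So Ru + (-4) = 2−, giving Ru = +2.
Ligands are named alphabetically: acetylacetonato before cyano before glycinato.
The complex ion is anionic, so ruthenium takes the -ate form ruthenate(II).

lithium (acetylacetonato)dicyano(glycinato)ruthenate(II)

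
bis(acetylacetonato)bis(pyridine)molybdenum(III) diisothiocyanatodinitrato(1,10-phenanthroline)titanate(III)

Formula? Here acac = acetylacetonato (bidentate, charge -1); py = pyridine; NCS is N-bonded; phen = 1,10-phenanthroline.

Cation [Mo…]: ligand charges -2, Mo(III) ⇒ ion charge 1+.
Anion [Ti…]: ligand charges -4, Ti(III) ⇒ ion charge 1−.

[Mo(acac)2(py)2][Ti(NCS)2(NO3)2(phen)]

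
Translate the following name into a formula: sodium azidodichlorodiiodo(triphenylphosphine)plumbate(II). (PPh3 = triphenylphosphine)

Ligands: 1 triphenylphosphine (PPh3, neutral), 2 chloro (Cl, -1), 1 azido (N3, -1), 2 iodo (I, -1). Ligand charge sum = -5.
With Pb in oxidation state +2, the complex ion is [Pb...]^3−.
Charge balance with sodium (+1) requires 1 complex ion per 3 sodium.

Na3[PbCl2I2(N3)(PPh3)]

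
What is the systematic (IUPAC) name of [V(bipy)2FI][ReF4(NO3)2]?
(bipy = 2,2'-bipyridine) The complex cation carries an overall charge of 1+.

bis(2,2'-bipyridine)fluoroiodovanadium(III) tetrafluorodinitratorhenate(V)

The complex cation is given as 1+; its ligand charges sum to -2, so V = +3.
A 1:1 salt means the anion carries the equal and opposite charge, 1−.
Anion: ligand charges sum to -6; for the ion to be 1−, Re = +5.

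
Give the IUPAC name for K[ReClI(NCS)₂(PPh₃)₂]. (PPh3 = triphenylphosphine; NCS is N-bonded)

The 1 potassium counter-ion carries a total charge of +1, so each complex ion is 1−.
Ligand charges: 2×triphenylphosphine (neutral), 1×chloro (-1 each), 2×isothiocyanato (-1 each), 1×iodo (-1 each); total -4. So Re + (-4) = 1−, giving Re = +3.
The complex ion is anionic, so rhenium takes the -ate form rhenate(III).

potassium chloroiododiisothiocyanatobis(triphenylphosphine)rhenate(III)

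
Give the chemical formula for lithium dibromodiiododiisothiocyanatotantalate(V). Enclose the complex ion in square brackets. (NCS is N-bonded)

Ligands: 2 bromo (Br, -1), 2 iodo (I, -1), 2 isothiocyanato (NCS, -1). Ligand charge sum = -6.
Charge balance with lithium (+1) requires 1 complex ion per 1 lithium.

Li[TaBr2I2(NCS)2]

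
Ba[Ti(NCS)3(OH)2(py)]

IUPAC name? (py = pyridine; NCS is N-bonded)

The 1 barium counter-ion carries a total charge of +2, so each complex ion is 2−.
Ligand charges: 1×pyridine (neutral), 2×hydroxo (-1 each), 3×isothiocyanato (-1 each); total -5. So Ti + (-5) = 2−, giving Ti = +3.
Ligands are named alphabetically: hydroxo before isothiocyanato before pyridine.
The complex ion is anionic, so titanium takes the -ate form titanate(III).

barium dihydroxotriisothiocyanato(pyridine)titanate(III)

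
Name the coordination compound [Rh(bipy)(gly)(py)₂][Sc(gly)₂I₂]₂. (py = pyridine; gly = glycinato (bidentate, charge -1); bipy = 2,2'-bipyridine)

Scandium is always +3 in its complexes; the anion's ligand charges sum to -4, so the complex anion is 1−.
With 2 anions per cation, the cation must be 2×1 = 2+.
Cation: ligand charges sum to -1; for the ion to be 2+, Rh = +3.

(2,2'-bipyridine)(glycinato)bis(pyridine)rhodium(III) bis(glycinato)diiodoscandate(III)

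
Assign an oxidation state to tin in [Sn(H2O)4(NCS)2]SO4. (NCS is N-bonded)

+4

1 sulfate outside the brackets (-2 each) → the complex ion is 2+.
Ligand charges: 4×H2O neutral; 2×NCS = -2; sum -2.
Sn + (-2) = 2+ ⇒ Sn is +4.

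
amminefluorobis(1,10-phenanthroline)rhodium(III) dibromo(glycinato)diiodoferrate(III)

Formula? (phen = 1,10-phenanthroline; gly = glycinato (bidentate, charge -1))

[RhF(NH3)(phen)2][FeBr2(gly)I2]

Cation [Rh…]: ligand charges -1, Rh(III) ⇒ ion charge 2+.
Anion [Fe…]: ligand charges -5, Fe(III) ⇒ ion charge 2−.
One 2+ cation balances one 2− anion.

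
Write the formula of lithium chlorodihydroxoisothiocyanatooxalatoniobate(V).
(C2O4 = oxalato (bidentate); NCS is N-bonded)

Ligands: 1 oxalato (C2O4, -2), 2 hydroxo (OH, -1), 1 chloro (Cl, -1), 1 isothiocyanato (NCS, -1). Ligand charge sum = -6.
With Nb in oxidation state +5, the complex ion is [Nb...]^1−.
Charge balance with lithium (+1) requires 1 complex ion per 1 lithium.

Li[Nb(C2O4)Cl(NCS)(OH)2]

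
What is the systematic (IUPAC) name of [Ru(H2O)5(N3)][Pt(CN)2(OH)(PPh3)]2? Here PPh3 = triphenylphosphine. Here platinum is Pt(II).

Both ions are complex: the cation is named first with the plain metal name, the anion second with the -ate form; each ion's ligands are alphabetised independently.
Pt is given as +2; the anion's ligand charges sum to -3, so the complex anion is 1−.
With 2 anions per cation, the cation must be 2×1 = 2+.
Cation: ligand charges sum to -1; for the ion to be 2+, Ru = +3.

pentaaquaazidoruthenium(III) dicyanohydroxo(triphenylphosphine)platinate(II)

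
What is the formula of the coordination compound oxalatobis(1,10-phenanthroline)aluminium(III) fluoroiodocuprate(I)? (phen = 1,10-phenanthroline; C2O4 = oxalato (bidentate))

[Al(C2O4)(phen)2][CuFI]

Cation [Al…]: ligand charges -2, Al(III) ⇒ ion charge 1+.
Anion [Cu…]: ligand charges -2, Cu(I) ⇒ ion charge 1−.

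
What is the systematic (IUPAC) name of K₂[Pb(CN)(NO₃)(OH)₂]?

potassium cyanodihydroxonitratoplumbate(II)

The 2 potassium counter-ions carry a total charge of +2, so each complex ion is 2−.
Ligand charges: 2×hydroxo (-1 each), 1×nitrato (-1 each), 1×cyano (-1 each); total -4. So Pb + (-4) = 2−, giving Pb = +2.
The complex ion is anionic, so lead takes the -ate form plumbate(II).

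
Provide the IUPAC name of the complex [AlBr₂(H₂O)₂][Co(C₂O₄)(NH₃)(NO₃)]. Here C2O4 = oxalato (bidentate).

Aluminium is always +3 in its complexes; the cation's ligand charges sum to -2, so the complex cation is 1+.
A 1:1 salt means the anion carries the equal and opposite charge, 1−.
Anion: ligand charges sum to -3; for the ion to be 1−, Co = +2.

diaquadibromoaluminium(III) amminenitratooxalatocobaltate(II)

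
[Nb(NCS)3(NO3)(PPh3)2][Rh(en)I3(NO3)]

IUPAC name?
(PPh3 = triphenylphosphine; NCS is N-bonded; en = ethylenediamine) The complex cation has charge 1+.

triisothiocyanatonitratobis(triphenylphosphine)niobium(V) (ethylenediamine)triiodonitratorhodate(III)

Both ions are complex: the cation is named first with the plain metal name, the anion second with the -ate form; each ion's ligands are alphabetised independently.
The complex cation is given as 1+; its ligand charges sum to -4, so Nb = +5.
A 1:1 salt means the anion carries the equal and opposite charge, 1−.
Anion: ligand charges sum to -4; for the ion to be 1−, Rh = +3.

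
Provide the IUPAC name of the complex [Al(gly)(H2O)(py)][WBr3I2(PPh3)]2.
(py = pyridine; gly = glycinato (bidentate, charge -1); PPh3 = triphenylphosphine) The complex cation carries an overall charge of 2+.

Both ions are complex: the cation is named first with the plain metal name, the anion second with the -ate form; each ion's ligands are alphabetised independently.
The complex cation is given as 2+; its ligand charges sum to -1, so Al = +3.
With 2 anions per cation, each anion must be 2/2 = 1−.
Anion: ligand charges sum to -5; for the ion to be 1−, W = +4.

aqua(glycinato)(pyridine)aluminium(III) tribromodiiodo(triphenylphosphine)tungstate(IV)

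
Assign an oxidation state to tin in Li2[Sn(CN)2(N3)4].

2 lithium outside the brackets (+1 each) → the complex ion is 2−.
Ligand charges: 2×CN = -2; 4×N3 = -4; sum -6.
Sn + (-6) = 2− ⇒ Sn is +4.

+4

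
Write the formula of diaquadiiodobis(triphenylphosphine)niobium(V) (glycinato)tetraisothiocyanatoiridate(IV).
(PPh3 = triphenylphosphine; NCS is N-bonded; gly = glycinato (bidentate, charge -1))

Cation [Nb…]: ligand charges -2, Nb(V) ⇒ ion charge 3+.
Anion [Ir…]: ligand charges -5, Ir(IV) ⇒ ion charge 1−.
One 3+ cation requires 3 of the 1− anion.

[Nb(H2O)2I2(PPh3)2][Ir(gly)(NCS)4]3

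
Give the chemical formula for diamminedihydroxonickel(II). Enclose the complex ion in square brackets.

[Ni(NH3)2(OH)2]

Ligands: 2 ammine (NH3, neutral), 2 hydroxo (OH, -1). Ligand charge sum = -2.
With Ni in oxidation state +2, the complex ion is [Ni...].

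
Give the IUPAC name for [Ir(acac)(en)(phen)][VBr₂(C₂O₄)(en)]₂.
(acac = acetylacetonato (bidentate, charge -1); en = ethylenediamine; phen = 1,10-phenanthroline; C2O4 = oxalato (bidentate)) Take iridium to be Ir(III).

(acetylacetonato)(ethylenediamine)(1,10-phenanthroline)iridium(III) dibromo(ethylenediamine)oxalatovanadate(III)

Ir is given as +3; the cation's ligand charges sum to -1, so the complex cation is 2+.
With 2 anions per cation, each anion must be 2/2 = 1−.
Anion: ligand charges sum to -4; for the ion to be 1−, V = +3.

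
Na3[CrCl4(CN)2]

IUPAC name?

sodium tetrachlorodicyanochromate(III)

The 3 sodium counter-ions carry a total charge of +3, so each complex ion is 3−.
Ligand charges: 4×chloro (-1 each), 2×cyano (-1 each); total -6. So Cr + (-6) = 3−, giving Cr = +3.
The complex ion is anionic, so chromium takes the -ate form chromate(III).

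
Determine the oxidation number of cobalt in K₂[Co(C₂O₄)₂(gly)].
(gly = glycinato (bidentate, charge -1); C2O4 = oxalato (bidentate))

2 potassium outside the brackets (+1 each) → the complex ion is 2−.
Ligand charges: 1×gly = -1; 2×C2O4 = -4; sum -5.
Co + (-5) = 2− ⇒ Co is +3.

+3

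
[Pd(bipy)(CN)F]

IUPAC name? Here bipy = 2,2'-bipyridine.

(2,2'-bipyridine)cyanofluoropalladium(II)

There is no counter-ion, so the complex is neutral overall.
Ligand charges: 1×fluoro (-1 each), 1×2,2'-bipyridine (neutral), 1×cyano (-1 each); total -2. So Pd + (-2) = 0, giving Pd = +2.
Ligands are named alphabetically: bipyridine before cyano before fluoro.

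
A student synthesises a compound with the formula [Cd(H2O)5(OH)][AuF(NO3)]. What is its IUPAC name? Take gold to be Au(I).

Both ions are complex: the cation is named first with the plain metal name, the anion second with the -ate form; each ion's ligands are alphabetised independently.
Au is given as +1; the anion's ligand charges sum to -2, so the complex anion is 1−.
A 1:1 salt means the cation carries the equal and opposite charge, 1+.
Cation: ligand charges sum to -1; for the ion to be 1+, Cd = +2.

pentaaquahydroxocadmium(II) fluoronitratoaurate(I)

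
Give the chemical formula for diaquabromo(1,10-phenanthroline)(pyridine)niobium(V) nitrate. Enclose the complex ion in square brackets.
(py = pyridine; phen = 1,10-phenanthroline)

[NbBr(H2O)2(phen)(py)](NO3)4

Ligands: 1 pyridine (py, neutral), 1 1,10-phenanthroline (phen, neutral), 2 aqua (H2O, neutral), 1 bromo (Br, -1). Ligand charge sum = -1.
With Nb in oxidation state +5, the complex ion is [Nb...]^4+.
Charge balance with nitrate (-1) requires 1 complex ion per 4 nitrate.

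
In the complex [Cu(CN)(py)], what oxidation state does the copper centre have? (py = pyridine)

+1

No counter-ion: the bracketed complex is neutral.
Ligand charges: 1×py neutral; 1×CN = -1; sum -1.
Cu + (-1) = 0 ⇒ Cu is +1.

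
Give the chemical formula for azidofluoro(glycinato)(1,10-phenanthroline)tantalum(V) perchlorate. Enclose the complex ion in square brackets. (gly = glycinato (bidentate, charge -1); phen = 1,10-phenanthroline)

[TaF(gly)(N3)(phen)](ClO4)2

Ligands: 1 fluoro (F, -1), 1 glycinato (gly, -1), 1 1,10-phenanthroline (phen, neutral), 1 azido (N3, -1). Ligand charge sum = -3.
Charge balance with perchlorate (-1) requires 1 complex ion per 2 perchlorate.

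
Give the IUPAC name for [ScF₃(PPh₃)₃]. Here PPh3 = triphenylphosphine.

trifluorotris(triphenylphosphine)scandium(III)

There is no counter-ion, so the complex is neutral overall.
Ligand charges: 3×fluoro (-1 each), 3×triphenylphosphine (neutral); total -3. So Sc + (-3) = 0, giving Sc = +3.
Ligands are named alphabetically: fluoro before triphenylphosphine.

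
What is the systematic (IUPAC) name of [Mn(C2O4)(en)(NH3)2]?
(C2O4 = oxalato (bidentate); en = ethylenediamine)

There is no counter-ion, so the complex is neutral overall.
Ligand charges: 1×oxalato (-2 each), 1×ethylenediamine (neutral), 2×ammine (neutral); total -2. So Mn + (-2) = 0, giving Mn = +2.
Ligands are named alphabetically: ammine before ethylenediamine before oxalato.

diammine(ethylenediamine)oxalatomanganese(II)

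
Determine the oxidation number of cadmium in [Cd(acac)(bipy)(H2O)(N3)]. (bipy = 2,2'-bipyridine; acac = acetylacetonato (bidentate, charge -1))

No counter-ion: the bracketed complex is neutral.
Ligand charges: 1×bipy neutral; 1×acac = -1; 1×H2O neutral; 1×N3 = -1; sum -2.
Cd + (-2) = 0 ⇒ Cd is +2.

+2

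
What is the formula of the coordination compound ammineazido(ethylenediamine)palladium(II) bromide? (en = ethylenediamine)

[Pd(en)(N3)(NH3)]Br

Ligands: 1 ethylenediamine (en, neutral), 1 azido (N3, -1), 1 ammine (NH3, neutral). Ligand charge sum = -1.
With Pd in oxidation state +2, the complex ion is [Pd...]^1+.
Charge balance with bromide (-1) requires 1 complex ion per 1 bromide.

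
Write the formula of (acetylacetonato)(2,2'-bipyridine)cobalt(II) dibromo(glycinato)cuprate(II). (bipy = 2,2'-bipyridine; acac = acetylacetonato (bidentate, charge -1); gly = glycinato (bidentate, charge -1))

[Co(acac)(bipy)][CuBr2(gly)]

Cation [Co…]: ligand charges -1, Co(II) ⇒ ion charge 1+.
Anion [Cu…]: ligand charges -3, Cu(II) ⇒ ion charge 1−.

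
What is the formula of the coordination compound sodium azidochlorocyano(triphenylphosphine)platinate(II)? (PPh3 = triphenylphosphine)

Na[PtCl(CN)(N3)(PPh3)]

Ligands: 1 cyano (CN, -1), 1 chloro (Cl, -1), 1 azido (N3, -1), 1 triphenylphosphine (PPh3, neutral). Ligand charge sum = -3.
With Pt in oxidation state +2, the complex ion is [Pt...]^1−.
Charge balance with sodium (+1) requires 1 complex ion per 1 sodium.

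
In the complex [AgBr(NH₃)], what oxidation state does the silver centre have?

No counter-ion: the bracketed complex is neutral.
Ligand charges: 1×NH3 neutral; 1×Br = -1; sum -1.
Ag + (-1) = 0 ⇒ Ag is +1.

+1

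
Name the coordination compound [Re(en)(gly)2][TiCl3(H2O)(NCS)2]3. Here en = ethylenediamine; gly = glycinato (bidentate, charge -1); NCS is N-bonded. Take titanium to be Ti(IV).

Ti is given as +4; the anion's ligand charges sum to -5, so the complex anion is 1−.
With 3 anions per cation, the cation must be 3×1 = 3+.
Cation: ligand charges sum to -2; for the ion to be 3+, Re = +5.

(ethylenediamine)bis(glycinato)rhenium(V) aquatrichlorodiisothiocyanatotitanate(IV)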